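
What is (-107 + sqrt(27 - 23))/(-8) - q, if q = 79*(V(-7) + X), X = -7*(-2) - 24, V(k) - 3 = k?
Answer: 8953/8 ≈ 1119.1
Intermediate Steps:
V(k) = 3 + k
X = -10 (X = 14 - 24 = -10)
q = -1106 (q = 79*((3 - 7) - 10) = 79*(-4 - 10) = 79*(-14) = -1106)
(-107 + sqrt(27 - 23))/(-8) - q = (-107 + sqrt(27 - 23))/(-8) - 1*(-1106) = -(-107 + sqrt(4))/8 + 1106 = -(-107 + 2)/8 + 1106 = -1/8*(-105) + 1106 = 105/8 + 1106 = 8953/8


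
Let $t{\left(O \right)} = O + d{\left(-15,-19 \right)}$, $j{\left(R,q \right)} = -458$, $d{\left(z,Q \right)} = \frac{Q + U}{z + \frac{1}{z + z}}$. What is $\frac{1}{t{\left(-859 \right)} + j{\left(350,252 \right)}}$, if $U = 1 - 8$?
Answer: $- \frac{451}{593187} \approx -0.0007603$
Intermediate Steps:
$U = -7$ ($U = 1 - 8 = -7$)
$d{\left(z,Q \right)} = \frac{-7 + Q}{z + \frac{1}{2 z}}$ ($d{\left(z,Q \right)} = \frac{Q - 7}{z + \frac{1}{z + z}} = \frac{-7 + Q}{z + \frac{1}{2 z}}$)
$t{\left(O \right)} = \frac{780}{451} + O$ ($t{\left(O \right)} = O + 2 \left(-15\right) \frac{1}{1 + 2 \left(-15\right)^{2}} \left(-7 - 19\right) = O + 2 \left(-15\right) \frac{1}{1 + 2 \cdot 225} \left(-26\right) = O + 2 \left(-15\right) \frac{1}{1 + 450} \left(-26\right) = O + 2 \left(-15\right) \frac{1}{451} \left(-26\right) = O + \frac{780}{451} = \frac{780}{451} + O$)
$\frac{1}{t{\left(-859 \right)} + j{\left(350,252 \right)}} = \frac{1}{\left(\frac{780}{451} - 859\right) - 458} = \frac{1}{- \frac{386629}{451} - 458} = \frac{1}{- \frac{593187}{451}} = - \frac{451}{593187}$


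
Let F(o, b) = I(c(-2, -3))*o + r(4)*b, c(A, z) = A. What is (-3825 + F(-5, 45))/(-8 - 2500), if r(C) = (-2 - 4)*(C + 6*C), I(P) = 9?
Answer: 1905/418 ≈ 4.5574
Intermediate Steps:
r(C) = -42*C
F(o, b) = -168*b + 9*o (F(o, b) = 9*o + (-42*4)*b = 9*o - 168*b = -168*b + 9*o)
(-3825 + F(-5, 45))/(-8 - 2500) = (-3825 + (-168*45 + 9*(-5)))/(-8 - 2500) = (-3825 + (-7560 - 45))/(-2508) = (-3825 - 7605)*(-1/2508) = -11430*(-1/2508) = 1905/418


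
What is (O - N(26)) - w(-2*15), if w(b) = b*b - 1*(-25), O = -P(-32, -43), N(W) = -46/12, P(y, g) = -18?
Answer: -5419/6 ≈ -903.17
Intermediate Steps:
N(W) = -23/6 (N(W) = -46*1/12 = -23/6)
O = 18 (O = -1*(-18) = 18)
w(b) = 25 + b**2 (w(b) = b**2 + 25 = 25 + b**2)
(O - N(26)) - w(-2*15) = (18 - 1*(-23/6)) - (25 + (-2*15)**2) = (18 + 23/6) - (25 + (-30)**2) = 131/6 - (25 + 900) = 131/6 - 1*925 = 131/6 - 925 = -5419/6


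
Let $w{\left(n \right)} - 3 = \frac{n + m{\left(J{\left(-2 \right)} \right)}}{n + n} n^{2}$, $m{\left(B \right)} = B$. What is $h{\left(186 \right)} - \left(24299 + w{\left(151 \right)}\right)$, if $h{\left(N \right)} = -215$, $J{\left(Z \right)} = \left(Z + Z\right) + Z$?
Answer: $- \frac{70929}{2} \approx -35465.0$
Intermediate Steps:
$J{\left(Z \right)} = 3 Z$ ($J{\left(Z \right)} = 2 Z + Z = 3 Z$)
$w{\left(n \right)} = 3 + \frac{n \left(-6 + n\right)}{2}$ ($w{\left(n \right)} = 3 + \frac{n + 3 \left(-2\right)}{n + n} n^{2} = 3 + \frac{n - 6}{2 n} n^{2} = 3 + \left(-6 + n\right) \frac{1}{2 n} n^{2} = 3 + \frac{-6 + n}{2 n} n^{2} = 3 + \frac{n \left(-6 + n\right)}{2}$)
$h{\left(186 \right)} - \left(24299 + w{\left(151 \right)}\right) = -215 - \left(24299 + \left(3 + \frac{151^{2}}{2} - 453\right)\right) = -215 - \left(24299 + \left(3 + \frac{1}{2} \cdot 22801 - 453\right)\right) = -215 - \left(24299 + \left(3 + \frac{22801}{2} - 453\right)\right) = -215 - \left(24299 + \frac{21901}{2}\right) = -215 - \frac{70499}{2} = - \frac{70929}{2}$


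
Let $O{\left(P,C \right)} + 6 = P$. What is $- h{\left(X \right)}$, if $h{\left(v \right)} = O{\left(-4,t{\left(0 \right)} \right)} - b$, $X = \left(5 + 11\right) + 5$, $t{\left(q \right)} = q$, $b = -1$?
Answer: $9$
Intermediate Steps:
$O{\left(P,C \right)} = -6 + P$
$X = 21$ ($X = 16 + 5 = 21$)
$h{\left(v \right)} = -9$ ($h{\left(v \right)} = \left(-6 - 4\right) - -1 = -10 + 1 = -9$)
$- h{\left(X \right)} = \left(-1\right) \left(-9\right) = 9$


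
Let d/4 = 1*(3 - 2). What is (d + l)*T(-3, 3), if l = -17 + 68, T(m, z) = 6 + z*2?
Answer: 660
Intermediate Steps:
T(m, z) = 6 + 2*z
l = 51
d = 4 (d = 4*(1*(3 - 2)) = 4*(1*1) = 4*1 = 4)
(d + l)*T(-3, 3) = (4 + 51)*(6 + 2*3) = 55*(6 + 6) = 55*12 = 660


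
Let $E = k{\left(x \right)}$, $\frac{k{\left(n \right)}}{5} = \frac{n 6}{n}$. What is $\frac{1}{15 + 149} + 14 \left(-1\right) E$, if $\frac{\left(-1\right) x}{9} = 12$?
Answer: $- \frac{68879}{164} \approx -419.99$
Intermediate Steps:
$x = -108$ ($x = \left(-9\right) 12 = -108$)
$k{\left(n \right)} = 30$ ($k{\left(n \right)} = 5 \frac{n 6}{n} = 5 \frac{6 n}{n} = 5 \cdot 6 = 30$)
$E = 30$
$\frac{1}{15 + 149} + 14 \left(-1\right) E = \frac{1}{15 + 149} + 14 \left(-1\right) 30 = \frac{1}{164} - 420 = - \frac{68879}{164}$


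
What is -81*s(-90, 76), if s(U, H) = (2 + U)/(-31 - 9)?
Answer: -891/5 ≈ -178.20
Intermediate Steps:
s(U, H) = -1/20 - U/40 (s(U, H) = (2 + U)/(-40) = (2 + U)*(-1/40) = -1/20 - U/40)
-81*s(-90, 76) = -81*(-1/20 - 1/40*(-90)) = -81*(-1/20 + 9/4) = -81*11/5 = -891/5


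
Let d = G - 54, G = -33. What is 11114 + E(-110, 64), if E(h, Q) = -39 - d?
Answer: 11162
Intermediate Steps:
d = -87 (d = -33 - 54 = -87)
E(h, Q) = 48 (E(h, Q) = -39 - 1*(-87) = -39 + 87 = 48)
11114 + E(-110, 64) = 11114 + 48 = 11162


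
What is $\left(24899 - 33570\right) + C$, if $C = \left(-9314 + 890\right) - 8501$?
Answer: $-25596$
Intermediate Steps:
$C = -16925$ ($C = -8424 - 8501 = -16925$)
$\left(24899 - 33570\right) + C = \left(24899 - 33570\right) - 16925 = -8671 - 16925 = -25596$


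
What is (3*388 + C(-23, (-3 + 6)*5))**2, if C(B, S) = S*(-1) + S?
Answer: 1354896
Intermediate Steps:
C(B, S) = 0 (C(B, S) = -S + S = 0)
(3*388 + C(-23, (-3 + 6)*5))**2 = (3*388 + 0)**2 = (1164 + 0)**2 = 1164**2 = 1354896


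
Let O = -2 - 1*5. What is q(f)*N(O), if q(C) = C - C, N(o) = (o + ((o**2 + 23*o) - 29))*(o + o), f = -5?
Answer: 0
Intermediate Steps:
O = -7 (O = -2 - 5 = -7)
N(o) = 2*o*(-29 + o**2 + 24*o) (N(o) = (o + (-29 + o**2 + 23*o))*(2*o) = (-29 + o**2 + 24*o)*(2*o) = 2*o*(-29 + o**2 + 24*o))
q(C) = 0
q(f)*N(O) = 0*(2*(-7)*(-29 + (-7)**2 + 24*(-7))) = 0*(2*(-7)*(-29 + 49 - 168)) = 0*(2*(-7)*(-148)) = 0*2072 = 0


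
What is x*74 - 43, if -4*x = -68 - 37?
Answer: 3799/2 ≈ 1899.5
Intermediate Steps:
x = 105/4 (x = -(-68 - 37)/4 = -¼*(-105) = 105/4 ≈ 26.250)
x*74 - 43 = (105/4)*74 - 43 = 3885/2 - 43 = 3799/2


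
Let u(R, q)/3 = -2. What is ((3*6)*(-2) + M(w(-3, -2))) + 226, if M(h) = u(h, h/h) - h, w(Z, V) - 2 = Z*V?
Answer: 176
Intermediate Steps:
u(R, q) = -6 (u(R, q) = 3*(-2) = -6)
w(Z, V) = 2 + V*Z (w(Z, V) = 2 + Z*V = 2 + V*Z)
M(h) = -6 - h
((3*6)*(-2) + M(w(-3, -2))) + 226 = ((3*6)*(-2) + (-6 - (2 - 2*(-3)))) + 226 = (18*(-2) + (-6 - (2 + 6))) + 226 = (-36 + (-6 - 1*8)) + 226 = (-36 + (-6 - 8)) + 226 = (-36 - 14) + 226 = -50 + 226 = 176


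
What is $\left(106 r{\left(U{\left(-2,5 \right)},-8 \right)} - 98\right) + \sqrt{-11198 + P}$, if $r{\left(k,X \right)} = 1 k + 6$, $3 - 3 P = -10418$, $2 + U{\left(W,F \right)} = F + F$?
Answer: $1386 + \frac{i \sqrt{69519}}{3} \approx 1386.0 + 87.888 i$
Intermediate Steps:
$U{\left(W,F \right)} = -2 + 2 F$ ($U{\left(W,F \right)} = -2 + \left(F + F\right) = -2 + 2 F$)
$P = \frac{10421}{3}$ ($P = 1 - - \frac{10418}{3} = 1 + \frac{10418}{3} = \frac{10421}{3} \approx 3473.7$)
$r{\left(k,X \right)} = 6 + k$ ($r{\left(k,X \right)} = k + 6 = 6 + k$)
$\left(106 r{\left(U{\left(-2,5 \right)},-8 \right)} - 98\right) + \sqrt{-11198 + P} = \left(106 \left(6 + \left(-2 + 2 \cdot 5\right)\right) - 98\right) + \sqrt{-11198 + \frac{10421}{3}} = \left(106 \left(6 + \left(-2 + 10\right)\right) - 98\right) + \sqrt{- \frac{23173}{3}} = \left(106 \left(6 + 8\right) - 98\right) + \frac{i \sqrt{69519}}{3} = \left(106 \cdot 14 - 98\right) + \frac{i \sqrt{69519}}{3} = \left(1484 - 98\right) + \frac{i \sqrt{69519}}{3} = 1386 + \frac{i \sqrt{69519}}{3}$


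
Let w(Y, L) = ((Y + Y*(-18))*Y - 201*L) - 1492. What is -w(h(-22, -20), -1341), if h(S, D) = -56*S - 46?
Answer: 23644083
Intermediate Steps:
h(S, D) = -46 - 56*S
w(Y, L) = -1492 - 201*L - 17*Y**2 (w(Y, L) = ((Y - 18*Y)*Y - 201*L) - 1492 = ((-17*Y)*Y - 201*L) - 1492 = (-17*Y**2 - 201*L) - 1492 = (-201*L - 17*Y**2) - 1492 = -1492 - 201*L - 17*Y**2)
-w(h(-22, -20), -1341) = -(-1492 - 201*(-1341) - 17*(-46 - 56*(-22))**2) = -(-1492 + 269541 - 17*(-46 + 1232)**2) = -(-1492 + 269541 - 17*1186**2) = -(-1492 + 269541 - 17*1406596) = -(-1492 + 269541 - 23912132) = -1*(-23644083) = 23644083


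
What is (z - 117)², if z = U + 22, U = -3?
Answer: 9604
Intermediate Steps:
z = 19 (z = -3 + 22 = 19)
(z - 117)² = (19 - 117)² = (-98)² = 9604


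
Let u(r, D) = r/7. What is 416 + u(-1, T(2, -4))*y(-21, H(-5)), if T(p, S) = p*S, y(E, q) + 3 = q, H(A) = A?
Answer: 2920/7 ≈ 417.14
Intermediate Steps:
y(E, q) = -3 + q
T(p, S) = S*p
u(r, D) = r/7 (u(r, D) = r*(⅐) = r/7)
416 + u(-1, T(2, -4))*y(-21, H(-5)) = 416 + ((⅐)*(-1))*(-3 - 5) = 416 - ⅐*(-8) = 416 + 8/7 = 2920/7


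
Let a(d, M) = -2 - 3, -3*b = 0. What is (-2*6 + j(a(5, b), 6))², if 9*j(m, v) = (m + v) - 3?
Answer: 12100/81 ≈ 149.38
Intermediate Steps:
b = 0 (b = -⅓*0 = 0)
a(d, M) = -5
j(m, v) = -⅓ + m/9 + v/9 (j(m, v) = ((m + v) - 3)/9 = (-3 + m + v)/9 = -⅓ + m/9 + v/9)
(-2*6 + j(a(5, b), 6))² = (-2*6 + (-⅓ + (⅑)*(-5) + (⅑)*6))² = (-12 + (-⅓ - 5/9 + ⅔))² = (-12 - 2/9)² = (-110/9)² = 12100/81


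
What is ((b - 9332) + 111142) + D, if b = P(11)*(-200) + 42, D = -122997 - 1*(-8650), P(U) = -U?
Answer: -10295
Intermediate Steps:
D = -114347 (D = -122997 + 8650 = -114347)
b = 2242 (b = -1*11*(-200) + 42 = -11*(-200) + 42 = 2200 + 42 = 2242)
((b - 9332) + 111142) + D = ((2242 - 9332) + 111142) - 114347 = (-7090 + 111142) - 114347 = 104052 - 114347 = -10295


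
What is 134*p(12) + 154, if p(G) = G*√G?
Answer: 154 + 3216*√3 ≈ 5724.3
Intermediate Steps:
p(G) = G^(3/2)
134*p(12) + 154 = 134*12^(3/2) + 154 = 134*(24*√3) + 154 = 3216*√3 + 154 = 154 + 3216*√3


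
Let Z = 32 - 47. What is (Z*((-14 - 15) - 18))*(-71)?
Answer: -50055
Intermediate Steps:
Z = -15
(Z*((-14 - 15) - 18))*(-71) = -15*((-14 - 15) - 18)*(-71) = -15*(-29 - 18)*(-71) = -15*(-47)*(-71) = 705*(-71) = -50055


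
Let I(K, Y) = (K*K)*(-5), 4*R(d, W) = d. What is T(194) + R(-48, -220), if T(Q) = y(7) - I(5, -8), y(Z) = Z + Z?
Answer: 127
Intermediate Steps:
y(Z) = 2*Z
R(d, W) = d/4
I(K, Y) = -5*K**2 (I(K, Y) = K**2*(-5) = -5*K**2)
T(Q) = 139 (T(Q) = 2*7 - (-5)*5**2 = 14 - (-5)*25 = 14 - 1*(-125) = 14 + 125 = 139)
T(194) + R(-48, -220) = 139 + (1/4)*(-48) = 139 - 12 = 127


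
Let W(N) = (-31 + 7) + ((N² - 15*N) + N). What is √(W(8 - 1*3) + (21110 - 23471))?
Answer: 9*I*√30 ≈ 49.295*I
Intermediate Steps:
W(N) = -24 + N² - 14*N (W(N) = -24 + (N² - 14*N) = -24 + N² - 14*N)
√(W(8 - 1*3) + (21110 - 23471)) = √((-24 + (8 - 1*3)² - 14*(8 - 1*3)) + (21110 - 23471)) = √((-24 + (8 - 3)² - 14*(8 - 3)) - 2361) = √((-24 + 5² - 14*5) - 2361) = √((-24 + 25 - 70) - 2361) = √(-69 - 2361) = √(-2430) = 9*I*√30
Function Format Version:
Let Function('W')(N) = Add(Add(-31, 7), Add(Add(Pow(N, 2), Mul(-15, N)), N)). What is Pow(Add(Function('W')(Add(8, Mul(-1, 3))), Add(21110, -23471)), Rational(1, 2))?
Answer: Mul(9, I, Pow(30, Rational(1, 2))) ≈ Mul(49.295, I)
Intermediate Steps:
Function('W')(N) = Add(-24, Pow(N, 2), Mul(-14, N)) (Function('W')(N) = Add(-24, Add(Pow(N, 2), Mul(-14, N))) = Add(-24, Pow(N, 2), Mul(-14, N)))
Pow(Add(Function('W')(Add(8, Mul(-1, 3))), Add(21110, -23471)), Rational(1, 2)) = Pow(Add(Add(-24, Pow(Add(8, Mul(-1, 3)), 2), Mul(-14, Add(8, Mul(-1, 3)))), Add(21110, -23471)), Rational(1, 2)) = Pow(Add(Add(-24, Pow(Add(8, -3), 2), Mul(-14, Add(8, -3))), -2361), Rational(1, 2)) = Pow(Add(Add(-24, Pow(5, 2), Mul(-14, 5)), -2361), Rational(1, 2)) = Pow(Add(Add(-24, 25, -70), -2361), Rational(1, 2)) = Pow(Add(-69, -2361), Rational(1, 2)) = Pow(-2430, Rational(1, 2)) = Mul(9, I, Pow(30, Rational(1, 2)))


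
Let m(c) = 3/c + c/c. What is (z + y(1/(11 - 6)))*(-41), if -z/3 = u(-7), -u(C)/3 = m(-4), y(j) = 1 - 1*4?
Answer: 123/4 ≈ 30.750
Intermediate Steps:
m(c) = 1 + 3/c (m(c) = 3/c + 1 = 1 + 3/c)
y(j) = -3 (y(j) = 1 - 4 = -3)
u(C) = -¾ (u(C) = -3*(3 - 4)/(-4) = -(-3)*(-1)/4 = -3*¼ = -¾)
z = 9/4 (z = -3*(-¾) = 9/4 ≈ 2.2500)
(z + y(1/(11 - 6)))*(-41) = (9/4 - 3)*(-41) = -¾*(-41) = 123/4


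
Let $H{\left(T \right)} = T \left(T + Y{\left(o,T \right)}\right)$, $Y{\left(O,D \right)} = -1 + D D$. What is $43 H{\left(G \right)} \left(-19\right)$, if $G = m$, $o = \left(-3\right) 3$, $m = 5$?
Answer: $-118465$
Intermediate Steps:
$o = -9$
$Y{\left(O,D \right)} = -1 + D^{2}$
$G = 5$
$H{\left(T \right)} = T \left(-1 + T + T^{2}\right)$ ($H{\left(T \right)} = T \left(T + \left(-1 + T^{2}\right)\right) = T \left(-1 + T + T^{2}\right)$)
$43 H{\left(G \right)} \left(-19\right) = 43 \cdot 5 \left(-1 + 5 + 5^{2}\right) \left(-19\right) = 43 \cdot 5 \left(-1 + 5 + 25\right) \left(-19\right) = 43 \cdot 5 \cdot 29 \left(-19\right) = 43 \cdot 145 \left(-19\right) = 6235 \left(-19\right) = -118465$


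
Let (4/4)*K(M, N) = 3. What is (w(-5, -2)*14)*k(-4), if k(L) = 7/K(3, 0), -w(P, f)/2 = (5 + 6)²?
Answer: -23716/3 ≈ -7905.3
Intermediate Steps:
K(M, N) = 3
w(P, f) = -242 (w(P, f) = -2*(5 + 6)² = -2*11² = -2*121 = -242)
k(L) = 7/3
(w(-5, -2)*14)*k(-4) = -242*14*(7/3) = -3388*7/3 = -23716/3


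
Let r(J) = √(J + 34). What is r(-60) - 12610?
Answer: -12610 + I*√26 ≈ -12610.0 + 5.099*I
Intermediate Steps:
r(J) = √(34 + J)
r(-60) - 12610 = √(34 - 60) - 12610 = √(-26) - 12610 = I*√26 - 12610 = -12610 + I*√26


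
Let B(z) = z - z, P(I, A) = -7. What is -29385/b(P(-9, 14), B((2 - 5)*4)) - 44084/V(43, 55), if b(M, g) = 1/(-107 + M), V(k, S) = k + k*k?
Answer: 1584486949/473 ≈ 3.3499e+6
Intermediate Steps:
V(k, S) = k + k**2
B(z) = 0
-29385/b(P(-9, 14), B((2 - 5)*4)) - 44084/V(43, 55) = -29385/(1/(-107 - 7)) - 44084*1/(43*(1 + 43)) = -29385/(1/(-114)) - 44084/(43*44) = -29385/(-1/114) - 44084/1892 = -29385*(-114) - 44084*1/1892 = 3349890 - 11021/473 = 1584486949/473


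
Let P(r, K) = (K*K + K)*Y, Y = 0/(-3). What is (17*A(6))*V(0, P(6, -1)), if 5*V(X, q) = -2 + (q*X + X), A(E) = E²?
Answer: -1224/5 ≈ -244.80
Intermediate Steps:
Y = 0 (Y = 0*(-⅓) = 0)
P(r, K) = 0 (P(r, K) = (K*K + K)*0 = (K² + K)*0 = (K + K²)*0 = 0)
V(X, q) = -⅖ + X/5 + X*q/5 (V(X, q) = (-2 + (q*X + X))/5 = (-2 + (X*q + X))/5 = (-2 + (X + X*q))/5 = (-2 + X + X*q)/5 = -⅖ + X/5 + X*q/5)
(17*A(6))*V(0, P(6, -1)) = (17*6²)*(-⅖ + (⅕)*0 + (⅕)*0*0) = (17*36)*(-⅖ + 0 + 0) = 612*(-⅖) = -1224/5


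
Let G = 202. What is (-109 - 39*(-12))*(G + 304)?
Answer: 181654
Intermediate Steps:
(-109 - 39*(-12))*(G + 304) = (-109 - 39*(-12))*(202 + 304) = (-109 + 468)*506 = 359*506 = 181654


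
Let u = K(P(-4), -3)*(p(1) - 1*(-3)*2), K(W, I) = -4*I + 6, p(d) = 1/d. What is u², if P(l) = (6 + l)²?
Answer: 15876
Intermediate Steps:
K(W, I) = 6 - 4*I
u = 126 (u = (6 - 4*(-3))*(1/1 - 1*(-3)*2) = (6 + 12)*(1 + 3*2) = 18*(1 + 6) = 18*7 = 126)
u² = 126² = 15876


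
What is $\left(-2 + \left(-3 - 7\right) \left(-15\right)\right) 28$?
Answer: $4144$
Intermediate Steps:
$\left(-2 + \left(-3 - 7\right) \left(-15\right)\right) 28 = \left(-2 - -150\right) 28 = \left(-2 + 150\right) 28 = 148 \cdot 28 = 4144$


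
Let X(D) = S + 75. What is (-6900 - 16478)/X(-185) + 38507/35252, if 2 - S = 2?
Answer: -117319033/377700 ≈ -310.61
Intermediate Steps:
S = 0 (S = 2 - 1*2 = 2 - 2 = 0)
X(D) = 75 (X(D) = 0 + 75 = 75)
(-6900 - 16478)/X(-185) + 38507/35252 = (-6900 - 16478)/75 + 38507/35252 = -23378*1/75 + 38507*(1/35252) = -23378/75 + 5501/5036 = -117319033/377700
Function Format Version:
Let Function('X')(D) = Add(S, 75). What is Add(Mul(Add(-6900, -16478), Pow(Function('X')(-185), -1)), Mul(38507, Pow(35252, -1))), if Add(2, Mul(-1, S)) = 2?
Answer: Rational(-117319033, 377700) ≈ -310.61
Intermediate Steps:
S = 0 (S = Add(2, Mul(-1, 2)) = Add(2, -2) = 0)
Function('X')(D) = 75 (Function('X')(D) = Add(0, 75) = 75)
Add(Mul(Add(-6900, -16478), Pow(Function('X')(-185), -1)), Mul(38507, Pow(35252, -1))) = Add(Mul(Add(-6900, -16478), Pow(75, -1)), Mul(38507, Pow(35252, -1))) = Add(Mul(-23378, Rational(1, 75)), Mul(38507, Rational(1, 35252))) = Add(Rational(-23378, 75), Rational(5501, 5036)) = Rational(-117319033, 377700)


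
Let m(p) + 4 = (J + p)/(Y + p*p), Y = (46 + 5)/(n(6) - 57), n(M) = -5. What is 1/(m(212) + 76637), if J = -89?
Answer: 2786477/213536099567 ≈ 1.3049e-5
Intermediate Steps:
Y = -51/62 (Y = (46 + 5)/(-5 - 57) = 51/(-62) = 51*(-1/62) = -51/62 ≈ -0.82258)
m(p) = -4 + (-89 + p)/(-51/62 + p²) (m(p) = -4 + (-89 + p)/(-51/62 + p*p) = -4 + (-89 + p)/(-51/62 + p²))
1/(m(212) + 76637) = 1/(2*(-2657 - 124*212² + 31*212)/(-51 + 62*212²) + 76637) = 1/(2*(-2657 - 124*44944 + 6572)/(-51 + 62*44944) + 76637) = 1/(2*(-2657 - 5573056 + 6572)/(-51 + 2786528) + 76637) = 1/(2*(-5569141)/2786477 + 76637) = 1/(2*(1/2786477)*(-5569141) + 76637) = 1/(-11138282/2786477 + 76637) = 1/(213536099567/2786477) = 2786477/213536099567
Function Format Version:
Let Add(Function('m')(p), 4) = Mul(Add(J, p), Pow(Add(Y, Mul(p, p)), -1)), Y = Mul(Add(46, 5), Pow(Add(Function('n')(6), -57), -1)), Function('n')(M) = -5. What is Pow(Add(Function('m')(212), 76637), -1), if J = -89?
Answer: Rational(2786477, 213536099567) ≈ 1.3049e-5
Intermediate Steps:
Y = Rational(-51, 62) (Y = Mul(Add(46, 5), Pow(Add(-5, -57), -1)) = Mul(51, Pow(-62, -1)) = Mul(51, Rational(-1, 62)) = Rational(-51, 62) ≈ -0.82258)
Function('m')(p) = Add(-4, Mul(Pow(Add(Rational(-51, 62), Pow(p, 2)), -1), Add(-89, p))) (Function('m')(p) = Add(-4, Mul(Add(-89, p), Pow(Add(Rational(-51, 62), Mul(p, p)), -1))) = Add(-4, Mul(Add(-89, p), Pow(Add(Rational(-51, 62), Pow(p, 2)), -1))) = Add(-4, Mul(Pow(Add(Rational(-51, 62), Pow(p, 2)), -1), Add(-89, p))))
Pow(Add(Function('m')(212), 76637), -1) = Pow(Add(Mul(2, Pow(Add(-51, Mul(62, Pow(212, 2))), -1), Add(-2657, Mul(-124, Pow(212, 2)), Mul(31, 212))), 76637), -1) = Pow(Add(Mul(2, Pow(Add(-51, Mul(62, 44944)), -1), Add(-2657, Mul(-124, 44944), 6572)), 76637), -1) = Pow(Add(Mul(2, Pow(Add(-51, 2786528), -1), Add(-2657, -5573056, 6572)), 76637), -1) = Pow(Add(Mul(2, Pow(2786477, -1), -5569141), 76637), -1) = Pow(Add(Mul(2, Rational(1, 2786477), -5569141), 76637), -1) = Pow(Add(Rational(-11138282, 2786477), 76637), -1) = Pow(Rational(213536099567, 2786477), -1) = Rational(2786477, 213536099567)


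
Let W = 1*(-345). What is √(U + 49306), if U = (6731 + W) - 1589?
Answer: √54103 ≈ 232.60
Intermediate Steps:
W = -345
U = 4797 (U = (6731 - 345) - 1589 = 6386 - 1589 = 4797)
√(U + 49306) = √(4797 + 49306) = √54103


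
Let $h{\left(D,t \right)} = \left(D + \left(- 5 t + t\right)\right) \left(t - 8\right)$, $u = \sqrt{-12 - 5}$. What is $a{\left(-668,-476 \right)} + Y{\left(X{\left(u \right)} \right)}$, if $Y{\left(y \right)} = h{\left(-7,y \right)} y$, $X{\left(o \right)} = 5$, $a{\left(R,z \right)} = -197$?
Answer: $208$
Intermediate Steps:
$u = i \sqrt{17}$ ($u = \sqrt{-17} = i \sqrt{17} \approx 4.1231 i$)
$h{\left(D,t \right)} = \left(-8 + t\right) \left(D - 4 t\right)$ ($h{\left(D,t \right)} = \left(D - 4 t\right) \left(-8 + t\right) = \left(-8 + t\right) \left(D - 4 t\right)$)
$Y{\left(y \right)} = y \left(56 - 4 y^{2} + 25 y\right)$ ($Y{\left(y \right)} = \left(\left(-8\right) \left(-7\right) - 4 y^{2} + 32 y - 7 y\right) y = \left(56 - 4 y^{2} + 32 y - 7 y\right) y = \left(56 - 4 y^{2} + 25 y\right) y = y \left(56 - 4 y^{2} + 25 y\right)$)
$a{\left(-668,-476 \right)} + Y{\left(X{\left(u \right)} \right)} = -197 + 5 \left(56 - 4 \cdot 5^{2} + 25 \cdot 5\right) = -197 + 5 \left(56 - 100 + 125\right) = -197 + 5 \cdot 81 = -197 + 405 = 208$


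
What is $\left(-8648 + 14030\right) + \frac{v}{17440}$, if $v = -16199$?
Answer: $\frac{93845881}{17440} \approx 5381.1$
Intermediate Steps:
$\left(-8648 + 14030\right) + \frac{v}{17440} = \left(-8648 + 14030\right) - \frac{16199}{17440} = 5382 - \frac{16199}{17440} = \frac{93845881}{17440}$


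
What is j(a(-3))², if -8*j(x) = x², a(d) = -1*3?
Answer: 81/64 ≈ 1.2656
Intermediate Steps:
a(d) = -3
j(x) = -x²/8
j(a(-3))² = (-⅛*(-3)²)² = (-⅛*9)² = (-9/8)² = 81/64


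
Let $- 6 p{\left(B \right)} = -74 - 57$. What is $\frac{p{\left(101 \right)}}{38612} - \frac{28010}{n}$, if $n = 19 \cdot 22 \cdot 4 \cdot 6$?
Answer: $- \frac{67581443}{24209724} \approx -2.7915$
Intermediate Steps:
$p{\left(B \right)} = \frac{131}{6}$ ($p{\left(B \right)} = - \frac{-74 - 57}{6} = \left(- \frac{1}{6}\right) \left(-131\right) = \frac{131}{6}$)
$n = 10032$ ($n = 418 \cdot 4 \cdot 6 = 1672 \cdot 6 = 10032$)
$\frac{p{\left(101 \right)}}{38612} - \frac{28010}{n} = \frac{131}{6 \cdot 38612} - \frac{28010}{10032} = \frac{131}{6} \cdot \frac{1}{38612} - \frac{14005}{5016} = \frac{131}{231672} - \frac{14005}{5016} = - \frac{67581443}{24209724}$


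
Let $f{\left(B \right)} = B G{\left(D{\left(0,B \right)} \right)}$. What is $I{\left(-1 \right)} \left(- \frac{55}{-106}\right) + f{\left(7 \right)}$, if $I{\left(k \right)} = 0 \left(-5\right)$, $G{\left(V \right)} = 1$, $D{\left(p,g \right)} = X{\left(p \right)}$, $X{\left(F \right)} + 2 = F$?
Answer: $7$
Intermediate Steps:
$X{\left(F \right)} = -2 + F$
$D{\left(p,g \right)} = -2 + p$
$I{\left(k \right)} = 0$
$f{\left(B \right)} = B$ ($f{\left(B \right)} = B 1 = B$)
$I{\left(-1 \right)} \left(- \frac{55}{-106}\right) + f{\left(7 \right)} = 0 \left(- \frac{55}{-106}\right) + 7 = 0 \left(\left(-55\right) \left(- \frac{1}{106}\right)\right) + 7 = 0 \cdot \frac{55}{106} + 7 = 0 + 7 = 7$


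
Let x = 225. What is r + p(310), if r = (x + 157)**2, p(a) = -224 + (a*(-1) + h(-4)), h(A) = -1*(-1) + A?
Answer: 145387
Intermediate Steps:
h(A) = 1 + A
p(a) = -227 - a (p(a) = -224 + (a*(-1) + (1 - 4)) = -224 + (-a - 3) = -224 + (-3 - a) = -227 - a)
r = 145924 (r = (225 + 157)**2 = 382**2 = 145924)
r + p(310) = 145924 + (-227 - 1*310) = 145924 + (-227 - 310) = 145924 - 537 = 145387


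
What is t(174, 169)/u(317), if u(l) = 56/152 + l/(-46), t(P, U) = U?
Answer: -147706/5701 ≈ -25.909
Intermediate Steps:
u(l) = 7/19 - l/46 (u(l) = 56*(1/152) + l*(-1/46) = 7/19 - l/46)
t(174, 169)/u(317) = 169/(7/19 - 1/46*317) = 169/(7/19 - 317/46) = 169/(-5701/874) = 169*(-874/5701) = -147706/5701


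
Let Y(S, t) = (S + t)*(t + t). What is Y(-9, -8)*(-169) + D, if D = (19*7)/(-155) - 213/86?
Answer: -612797893/13330 ≈ -45971.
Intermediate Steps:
D = -44453/13330 (D = 133*(-1/155) - 213*1/86 = -133/155 - 213/86 = -44453/13330 ≈ -3.3348)
Y(S, t) = 2*t*(S + t) (Y(S, t) = (S + t)*(2*t) = 2*t*(S + t))
Y(-9, -8)*(-169) + D = (2*(-8)*(-9 - 8))*(-169) - 44453/13330 = (2*(-8)*(-17))*(-169) - 44453/13330 = 272*(-169) - 44453/13330 = -45968 - 44453/13330 = -612797893/13330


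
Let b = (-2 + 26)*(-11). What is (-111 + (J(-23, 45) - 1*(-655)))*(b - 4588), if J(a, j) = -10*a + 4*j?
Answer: -4628808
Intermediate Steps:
b = -264 (b = 24*(-11) = -264)
(-111 + (J(-23, 45) - 1*(-655)))*(b - 4588) = (-111 + ((-10*(-23) + 4*45) - 1*(-655)))*(-264 - 4588) = (-111 + ((230 + 180) + 655))*(-4852) = (-111 + (410 + 655))*(-4852) = (-111 + 1065)*(-4852) = 954*(-4852) = -4628808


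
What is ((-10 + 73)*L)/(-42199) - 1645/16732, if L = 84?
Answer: -3360917/15022844 ≈ -0.22372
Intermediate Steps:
((-10 + 73)*L)/(-42199) - 1645/16732 = ((-10 + 73)*84)/(-42199) - 1645/16732 = (63*84)*(-1/42199) - 1645*1/16732 = 5292*(-1/42199) - 35/356 = -5292/42199 - 35/356 = -3360917/15022844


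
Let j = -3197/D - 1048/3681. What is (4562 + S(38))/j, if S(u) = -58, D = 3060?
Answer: -626326240/184877 ≈ -3387.8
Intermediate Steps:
j = -184877/139060 (j = -3197/3060 - 1048/3681 = -184877/139060 ≈ -1.3295)
(4562 + S(38))/j = (4562 - 58)/(-184877/139060) = 4504*(-139060/184877) = -626326240/184877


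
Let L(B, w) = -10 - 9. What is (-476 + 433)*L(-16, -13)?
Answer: 817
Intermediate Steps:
L(B, w) = -19
(-476 + 433)*L(-16, -13) = (-476 + 433)*(-19) = -43*(-19) = 817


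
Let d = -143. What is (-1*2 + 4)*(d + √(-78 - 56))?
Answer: -286 + 2*I*√134 ≈ -286.0 + 23.152*I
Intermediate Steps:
(-1*2 + 4)*(d + √(-78 - 56)) = (-1*2 + 4)*(-143 + √(-78 - 56)) = (-2 + 4)*(-143 + √(-134)) = 2*(-143 + I*√134) = -286 + 2*I*√134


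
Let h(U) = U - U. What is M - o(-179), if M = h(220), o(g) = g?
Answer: 179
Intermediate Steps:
h(U) = 0
M = 0
M - o(-179) = 0 - 1*(-179) = 0 + 179 = 179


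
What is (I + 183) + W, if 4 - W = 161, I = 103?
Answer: 129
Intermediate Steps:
W = -157 (W = 4 - 1*161 = 4 - 161 = -157)
(I + 183) + W = (103 + 183) - 157 = 286 - 157 = 129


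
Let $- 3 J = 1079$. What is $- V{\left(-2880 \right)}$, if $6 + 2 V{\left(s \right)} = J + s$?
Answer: $\frac{9737}{6} \approx 1622.8$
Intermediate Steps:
$J = - \frac{1079}{3}$ ($J = \left(- \frac{1}{3}\right) 1079 = - \frac{1079}{3} \approx -359.67$)
$V{\left(s \right)} = - \frac{1097}{6} + \frac{s}{2}$ ($V{\left(s \right)} = -3 + \frac{- \frac{1079}{3} + s}{2} = -3 + \left(- \frac{1079}{6} + \frac{s}{2}\right) = - \frac{1097}{6} + \frac{s}{2}$)
$- V{\left(-2880 \right)} = - (- \frac{1097}{6} + \frac{1}{2} \left(-2880\right)) = - (- \frac{1097}{6} - 1440) = \left(-1\right) \left(- \frac{9737}{6}\right) = \frac{9737}{6}$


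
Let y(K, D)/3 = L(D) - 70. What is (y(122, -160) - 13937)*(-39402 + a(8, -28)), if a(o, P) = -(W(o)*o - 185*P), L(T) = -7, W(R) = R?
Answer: 632544528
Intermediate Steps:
y(K, D) = -231 (y(K, D) = 3*(-7 - 70) = 3*(-77) = -231)
a(o, P) = -o**2 + 185*P (a(o, P) = -(o*o - 185*P) = -(o**2 - 185*P) = -o**2 + 185*P)
(y(122, -160) - 13937)*(-39402 + a(8, -28)) = (-231 - 13937)*(-39402 + (-1*8**2 + 185*(-28))) = -14168*(-39402 + (-1*64 - 5180)) = -14168*(-39402 + (-64 - 5180)) = -14168*(-39402 - 5244) = -14168*(-44646) = 632544528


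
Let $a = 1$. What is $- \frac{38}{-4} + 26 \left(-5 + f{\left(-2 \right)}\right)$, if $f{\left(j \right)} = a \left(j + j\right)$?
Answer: $- \frac{449}{2} \approx -224.5$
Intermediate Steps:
$f{\left(j \right)} = 2 j$ ($f{\left(j \right)} = 1 \left(j + j\right) = 1 \cdot 2 j = 2 j$)
$- \frac{38}{-4} + 26 \left(-5 + f{\left(-2 \right)}\right) = - \frac{38}{-4} + 26 \left(-5 + 2 \left(-2\right)\right) = \left(-38\right) \left(- \frac{1}{4}\right) + 26 \left(-5 - 4\right) = \frac{19}{2} + 26 \left(-9\right) = \frac{19}{2} - 234 = - \frac{449}{2}$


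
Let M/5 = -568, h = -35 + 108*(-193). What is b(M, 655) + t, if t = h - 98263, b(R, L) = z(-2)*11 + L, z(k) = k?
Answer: -118509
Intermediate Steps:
h = -20879 (h = -35 - 20844 = -20879)
M = -2840 (M = 5*(-568) = -2840)
b(R, L) = -22 + L (b(R, L) = -2*11 + L = -22 + L)
t = -119142 (t = -20879 - 98263 = -119142)
b(M, 655) + t = (-22 + 655) - 119142 = 633 - 119142 = -118509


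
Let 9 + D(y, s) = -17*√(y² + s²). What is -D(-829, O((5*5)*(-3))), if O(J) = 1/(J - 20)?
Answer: 9 + 17*√6202350026/95 ≈ 14102.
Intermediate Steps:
O(J) = 1/(-20 + J)
D(y, s) = -9 - 17*√(s² + y²) (D(y, s) = -9 - 17*√(y² + s²) = -9 - 17*√(s² + y²))
-D(-829, O((5*5)*(-3))) = -(-9 - 17*√((1/(-20 + (5*5)*(-3)))² + (-829)²)) = -(-9 - 17*√((1/(-20 + 25*(-3)))² + 687241)) = -(-9 - 17*√((1/(-20 - 75))² + 687241)) = -(-9 - 17*√((1/(-95))² + 687241)) = -(-9 - 17*√((-1/95)² + 687241)) = -(-9 - 17*√(1/9025 + 687241)) = -(-9 - 17*√6202350026/95) = 9 + 17*√6202350026/95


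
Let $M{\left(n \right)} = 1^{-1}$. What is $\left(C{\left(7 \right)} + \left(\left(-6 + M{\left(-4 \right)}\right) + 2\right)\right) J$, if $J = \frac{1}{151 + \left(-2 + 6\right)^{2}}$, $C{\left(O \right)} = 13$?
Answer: $\frac{10}{167} \approx 0.05988$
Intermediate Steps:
$M{\left(n \right)} = 1$
$J = \frac{1}{167}$ ($J = \frac{1}{151 + 4^{2}} = \frac{1}{151 + 16} = \frac{1}{167} \approx 0.005988$)
$\left(C{\left(7 \right)} + \left(\left(-6 + M{\left(-4 \right)}\right) + 2\right)\right) J = \left(13 + \left(\left(-6 + 1\right) + 2\right)\right) \frac{1}{167} = \left(13 + \left(-5 + 2\right)\right) \frac{1}{167} = \left(13 - 3\right) \frac{1}{167} = 10 \cdot \frac{1}{167} = \frac{10}{167}$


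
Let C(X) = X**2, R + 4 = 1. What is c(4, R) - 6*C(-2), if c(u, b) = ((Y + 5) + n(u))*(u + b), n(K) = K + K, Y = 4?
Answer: -7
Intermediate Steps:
R = -3 (R = -4 + 1 = -3)
n(K) = 2*K
c(u, b) = (9 + 2*u)*(b + u) (c(u, b) = ((4 + 5) + 2*u)*(u + b) = (9 + 2*u)*(b + u))
c(4, R) - 6*C(-2) = (2*4**2 + 9*(-3) + 9*4 + 2*(-3)*4) - 6*(-2)**2 = (2*16 - 27 + 36 - 24) - 6*4 = (32 - 27 + 36 - 24) - 24 = 17 - 24 = -7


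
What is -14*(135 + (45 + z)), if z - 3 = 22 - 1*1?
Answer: -2856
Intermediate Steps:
z = 24 (z = 3 + (22 - 1*1) = 3 + (22 - 1) = 3 + 21 = 24)
-14*(135 + (45 + z)) = -14*(135 + (45 + 24)) = -14*(135 + 69) = -14*204 = -2856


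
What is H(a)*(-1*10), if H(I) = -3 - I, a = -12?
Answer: -90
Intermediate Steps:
H(a)*(-1*10) = (-3 - 1*(-12))*(-1*10) = (-3 + 12)*(-10) = 9*(-10) = -90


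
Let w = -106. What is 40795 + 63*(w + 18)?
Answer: 35251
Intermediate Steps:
40795 + 63*(w + 18) = 40795 + 63*(-106 + 18) = 40795 + 63*(-88) = 40795 - 5544 = 35251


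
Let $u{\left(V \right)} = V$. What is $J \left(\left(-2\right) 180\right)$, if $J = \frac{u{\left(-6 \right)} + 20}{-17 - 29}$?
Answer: $\frac{2520}{23} \approx 109.57$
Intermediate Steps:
$J = - \frac{7}{23}$ ($J = \frac{-6 + 20}{-17 - 29} = \frac{14}{-46} = 14 \left(- \frac{1}{46}\right) = - \frac{7}{23} \approx -0.30435$)
$J \left(\left(-2\right) 180\right) = - \frac{7 \left(\left(-2\right) 180\right)}{23} = \left(- \frac{7}{23}\right) \left(-360\right) = \frac{2520}{23}$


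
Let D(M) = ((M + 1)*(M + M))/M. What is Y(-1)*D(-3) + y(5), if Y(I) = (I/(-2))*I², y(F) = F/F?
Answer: -1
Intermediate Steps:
y(F) = 1
D(M) = 2 + 2*M (D(M) = ((1 + M)*(2*M))/M = (2*M*(1 + M))/M = 2 + 2*M)
Y(I) = -I³/2 (Y(I) = (I*(-½))*I² = (-I/2)*I² = -I³/2)
Y(-1)*D(-3) + y(5) = (-½*(-1)³)*(2 + 2*(-3)) + 1 = (-½*(-1))*(2 - 6) + 1 = (½)*(-4) + 1 = -2 + 1 = -1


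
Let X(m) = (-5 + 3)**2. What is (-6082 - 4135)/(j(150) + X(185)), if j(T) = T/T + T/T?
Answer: -10217/6 ≈ -1702.8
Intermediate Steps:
X(m) = 4 (X(m) = (-2)**2 = 4)
j(T) = 2 (j(T) = 1 + 1 = 2)
(-6082 - 4135)/(j(150) + X(185)) = (-6082 - 4135)/(2 + 4) = -10217/6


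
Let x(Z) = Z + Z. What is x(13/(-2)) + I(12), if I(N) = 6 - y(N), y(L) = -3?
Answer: -4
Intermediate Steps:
x(Z) = 2*Z
I(N) = 9 (I(N) = 6 - 1*(-3) = 6 + 3 = 9)
x(13/(-2)) + I(12) = 2*(13/(-2)) + 9 = 2*(13*(-½)) + 9 = 2*(-13/2) + 9 = -13 + 9 = -4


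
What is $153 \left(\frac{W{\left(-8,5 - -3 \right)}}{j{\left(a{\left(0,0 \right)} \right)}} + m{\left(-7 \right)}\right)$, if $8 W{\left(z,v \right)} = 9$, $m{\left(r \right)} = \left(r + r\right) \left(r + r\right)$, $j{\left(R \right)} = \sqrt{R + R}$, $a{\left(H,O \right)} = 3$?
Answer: $29988 + \frac{459 \sqrt{6}}{16} \approx 30058.0$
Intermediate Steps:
$j{\left(R \right)} = \sqrt{2} \sqrt{R}$ ($j{\left(R \right)} = \sqrt{2 R} = \sqrt{2} \sqrt{R}$)
$m{\left(r \right)} = 4 r^{2}$ ($m{\left(r \right)} = 2 r 2 r = 4 r^{2}$)
$W{\left(z,v \right)} = \frac{9}{8}$ ($W{\left(z,v \right)} = \frac{1}{8} \cdot 9 = \frac{9}{8}$)
$153 \left(\frac{W{\left(-8,5 - -3 \right)}}{j{\left(a{\left(0,0 \right)} \right)}} + m{\left(-7 \right)}\right) = 153 \left(\frac{9}{8 \sqrt{2} \sqrt{3}} + 4 \left(-7\right)^{2}\right) = 153 \left(\frac{9}{8 \sqrt{6}} + 4 \cdot 49\right) = 153 \left(\frac{9 \frac{\sqrt{6}}{6}}{8} + 196\right) = 153 \left(\frac{3 \sqrt{6}}{16} + 196\right) = 153 \left(196 + \frac{3 \sqrt{6}}{16}\right) = 29988 + \frac{459 \sqrt{6}}{16}$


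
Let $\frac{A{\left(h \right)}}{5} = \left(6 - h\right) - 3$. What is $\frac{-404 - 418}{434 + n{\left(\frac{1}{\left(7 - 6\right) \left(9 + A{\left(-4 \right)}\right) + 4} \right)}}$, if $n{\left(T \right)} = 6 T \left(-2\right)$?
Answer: $- \frac{3288}{1735} \approx -1.8951$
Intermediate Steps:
$A{\left(h \right)} = 15 - 5 h$ ($A{\left(h \right)} = 5 \left(\left(6 - h\right) - 3\right) = 5 \left(3 - h\right) = 15 - 5 h$)
$n{\left(T \right)} = - 12 T$
$\frac{-404 - 418}{434 + n{\left(\frac{1}{\left(7 - 6\right) \left(9 + A{\left(-4 \right)}\right) + 4} \right)}} = \frac{-404 - 418}{434 - \frac{12}{\left(7 - 6\right) \left(9 + \left(15 - -20\right)\right) + 4}} = - \frac{822}{434 - \frac{12}{1 \left(9 + \left(15 + 20\right)\right) + 4}} = - \frac{822}{434 - \frac{12}{1 \left(9 + 35\right) + 4}} = - \frac{822}{434 - \frac{12}{1 \cdot 44 + 4}} = - \frac{822}{434 - \frac{12}{44 + 4}} = - \frac{822}{434 - \frac{12}{48}} = - \frac{822}{434 - \frac{1}{4}} = - \frac{822}{\frac{1735}{4}} = \left(-822\right) \frac{4}{1735} = - \frac{3288}{1735}$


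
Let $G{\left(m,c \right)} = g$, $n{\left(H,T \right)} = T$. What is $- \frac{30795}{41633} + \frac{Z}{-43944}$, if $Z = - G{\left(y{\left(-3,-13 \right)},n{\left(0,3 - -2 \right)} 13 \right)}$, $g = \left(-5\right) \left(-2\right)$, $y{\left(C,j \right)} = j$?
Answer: $- \frac{676419575}{914760276} \approx -0.73945$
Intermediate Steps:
$g = 10$
$G{\left(m,c \right)} = 10$
$Z = -10$ ($Z = \left(-1\right) 10 = -10$)
$- \frac{30795}{41633} + \frac{Z}{-43944} = - \frac{30795}{41633} - \frac{10}{-43944} = \left(-30795\right) \frac{1}{41633} - - \frac{5}{21972} = - \frac{30795}{41633} + \frac{5}{21972} = - \frac{676419575}{914760276}$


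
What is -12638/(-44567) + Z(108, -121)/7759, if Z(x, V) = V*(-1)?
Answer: 103450849/345795353 ≈ 0.29917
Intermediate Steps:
Z(x, V) = -V
-12638/(-44567) + Z(108, -121)/7759 = -12638/(-44567) - 1*(-121)/7759 = -12638*(-1/44567) + 121*(1/7759) = 12638/44567 + 121/7759 = 103450849/345795353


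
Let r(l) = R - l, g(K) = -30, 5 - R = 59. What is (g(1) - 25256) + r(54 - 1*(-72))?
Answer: -25466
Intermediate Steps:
R = -54 (R = 5 - 1*59 = 5 - 59 = -54)
r(l) = -54 - l
(g(1) - 25256) + r(54 - 1*(-72)) = (-30 - 25256) + (-54 - (54 - 1*(-72))) = -25286 + (-54 - (54 + 72)) = -25286 + (-54 - 1*126) = -25286 + (-54 - 126) = -25286 - 180 = -25466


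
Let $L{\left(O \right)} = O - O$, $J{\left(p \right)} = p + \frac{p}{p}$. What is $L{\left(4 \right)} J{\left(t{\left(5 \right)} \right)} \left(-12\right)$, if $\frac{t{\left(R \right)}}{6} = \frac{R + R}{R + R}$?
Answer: $0$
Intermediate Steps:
$t{\left(R \right)} = 6$ ($t{\left(R \right)} = 6 \frac{R + R}{R + R} = 6 \frac{2 R}{2 R} = 6 \cdot 2 R \frac{1}{2 R} = 6 \cdot 1 = 6$)
$J{\left(p \right)} = 1 + p$ ($J{\left(p \right)} = p + 1 = 1 + p$)
$L{\left(O \right)} = 0$
$L{\left(4 \right)} J{\left(t{\left(5 \right)} \right)} \left(-12\right) = 0 \left(1 + 6\right) \left(-12\right) = 0 \cdot 7 \left(-12\right) = 0 \left(-12\right) = 0$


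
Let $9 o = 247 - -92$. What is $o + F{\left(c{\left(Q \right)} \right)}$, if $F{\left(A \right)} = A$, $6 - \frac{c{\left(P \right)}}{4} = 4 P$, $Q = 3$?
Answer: $\frac{41}{3} \approx 13.667$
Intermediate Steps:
$c{\left(P \right)} = 24 - 16 P$ ($c{\left(P \right)} = 24 - 4 \cdot 4 P = 24 - 16 P$)
$o = \frac{113}{3}$ ($o = \frac{247 - -92}{9} = \frac{247 + 92}{9} = \frac{1}{9} \cdot 339 = \frac{113}{3} \approx 37.667$)
$o + F{\left(c{\left(Q \right)} \right)} = \frac{113}{3} + \left(24 - 48\right) = \frac{113}{3} - 24 = \frac{41}{3}$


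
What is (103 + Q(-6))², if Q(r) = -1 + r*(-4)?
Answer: 15876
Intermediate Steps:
Q(r) = -1 - 4*r
(103 + Q(-6))² = (103 + (-1 - 4*(-6)))² = (103 + (-1 + 24))² = (103 + 23)² = 126² = 15876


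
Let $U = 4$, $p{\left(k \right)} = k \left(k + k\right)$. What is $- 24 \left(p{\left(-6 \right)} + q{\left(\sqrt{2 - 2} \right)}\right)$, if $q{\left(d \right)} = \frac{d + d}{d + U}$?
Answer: $-1728$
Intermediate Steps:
$p{\left(k \right)} = 2 k^{2}$ ($p{\left(k \right)} = k 2 k = 2 k^{2}$)
$q{\left(d \right)} = \frac{2 d}{4 + d}$ ($q{\left(d \right)} = \frac{d + d}{d + 4} = \frac{2 d}{4 + d}$)
$- 24 \left(p{\left(-6 \right)} + q{\left(\sqrt{2 - 2} \right)}\right) = - 24 \left(2 \left(-6\right)^{2} + \frac{2 \sqrt{2 - 2}}{4 + \sqrt{2 - 2}}\right) = - 24 \left(2 \cdot 36 + \frac{2 \sqrt{0}}{4 + \sqrt{0}}\right) = - 24 \left(72 + 2 \cdot 0 \frac{1}{4 + 0}\right) = - 24 \left(72 + 2 \cdot 0 \cdot \frac{1}{4}\right) = - 24 \left(72 + 0\right) = \left(-24\right) 72 = -1728$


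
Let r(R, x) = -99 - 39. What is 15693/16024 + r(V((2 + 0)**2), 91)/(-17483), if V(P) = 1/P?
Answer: 276572031/280147592 ≈ 0.98724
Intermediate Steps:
V(P) = 1/P
r(R, x) = -138
15693/16024 + r(V((2 + 0)**2), 91)/(-17483) = 15693/16024 - 138/(-17483) = 15693*(1/16024) - 138*(-1/17483) = 15693/16024 + 138/17483 = 276572031/280147592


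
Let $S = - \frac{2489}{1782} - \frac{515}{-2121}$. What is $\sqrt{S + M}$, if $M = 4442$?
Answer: $\frac{\sqrt{87023175623230}}{139986} \approx 66.64$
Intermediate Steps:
$S = - \frac{1453813}{1259874}$ ($S = \left(-2489\right) \frac{1}{1782} - - \frac{515}{2121} = - \frac{2489}{1782} + \frac{515}{2121} = - \frac{1453813}{1259874} \approx -1.1539$)
$\sqrt{S + M} = \sqrt{- \frac{1453813}{1259874} + 4442} = \sqrt{\frac{5594906495}{1259874}} = \frac{\sqrt{87023175623230}}{139986}$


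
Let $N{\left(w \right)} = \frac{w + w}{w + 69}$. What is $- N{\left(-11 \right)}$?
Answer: $\frac{11}{29} \approx 0.37931$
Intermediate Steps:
$N{\left(w \right)} = \frac{2 w}{69 + w}$
$- N{\left(-11 \right)} = - \frac{2 \left(-11\right)}{69 - 11} = - \frac{2 \left(-11\right)}{58} = \left(-1\right) \left(- \frac{11}{29}\right) = \frac{11}{29}$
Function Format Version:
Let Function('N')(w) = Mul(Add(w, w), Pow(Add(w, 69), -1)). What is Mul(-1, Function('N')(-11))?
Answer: Rational(11, 29) ≈ 0.37931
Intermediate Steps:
Function('N')(w) = Mul(2, w, Pow(Add(69, w), -1)) (Function('N')(w) = Mul(Mul(2, w), Pow(Add(69, w), -1)) = Mul(2, w, Pow(Add(69, w), -1)))
Mul(-1, Function('N')(-11)) = Mul(-1, Mul(2, -11, Pow(Add(69, -11), -1))) = Mul(-1, Mul(2, -11, Pow(58, -1))) = Mul(-1, Mul(2, -11, Rational(1, 58))) = Mul(-1, Rational(-11, 29)) = Rational(11, 29)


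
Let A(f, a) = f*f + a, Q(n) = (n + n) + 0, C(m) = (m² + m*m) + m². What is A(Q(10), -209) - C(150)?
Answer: -67309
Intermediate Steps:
C(m) = 3*m² (C(m) = (m² + m²) + m² = 2*m² + m² = 3*m²)
Q(n) = 2*n (Q(n) = 2*n + 0 = 2*n)
A(f, a) = a + f² (A(f, a) = f² + a = a + f²)
A(Q(10), -209) - C(150) = (-209 + (2*10)²) - 3*150² = (-209 + 20²) - 3*22500 = (-209 + 400) - 1*67500 = 191 - 67500 = -67309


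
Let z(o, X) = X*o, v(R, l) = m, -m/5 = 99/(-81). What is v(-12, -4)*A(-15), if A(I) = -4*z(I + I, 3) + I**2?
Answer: 3575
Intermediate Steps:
m = 55/9 (m = -495/(-81) = -495*(-1)/81 = -5*(-11/9) = 55/9 ≈ 6.1111)
v(R, l) = 55/9
A(I) = I**2 - 24*I (A(I) = -12*(I + I) + I**2 = -12*2*I + I**2 = -24*I + I**2 = I**2 - 24*I)
v(-12, -4)*A(-15) = 55*(-15*(-24 - 15))/9 = 55*(-15*(-39))/9 = (55/9)*585 = 3575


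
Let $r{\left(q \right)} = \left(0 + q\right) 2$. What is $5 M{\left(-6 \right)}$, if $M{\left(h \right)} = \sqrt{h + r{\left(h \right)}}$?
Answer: $15 i \sqrt{2} \approx 21.213 i$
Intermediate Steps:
$r{\left(q \right)} = 2 q$ ($r{\left(q \right)} = q 2 = 2 q$)
$M{\left(h \right)} = \sqrt{3} \sqrt{h}$ ($M{\left(h \right)} = \sqrt{h + 2 h} = \sqrt{3 h} = \sqrt{3} \sqrt{h}$)
$5 M{\left(-6 \right)} = 5 \sqrt{3} \sqrt{-6} = 5 \sqrt{3} i \sqrt{6} = 5 \cdot 3 i \sqrt{2} = 15 i \sqrt{2}$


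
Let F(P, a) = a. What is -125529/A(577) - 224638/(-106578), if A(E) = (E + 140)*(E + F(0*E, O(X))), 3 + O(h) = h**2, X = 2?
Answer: 13286199671/7361449038 ≈ 1.8048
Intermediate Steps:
O(h) = -3 + h**2
A(E) = (1 + E)*(140 + E) (A(E) = (E + 140)*(E + (-3 + 2**2)) = (140 + E)*(E + (-3 + 4)) = (140 + E)*(E + 1) = (140 + E)*(1 + E) = (1 + E)*(140 + E))
-125529/A(577) - 224638/(-106578) = -125529/(140 + 577**2 + 141*577) - 224638/(-106578) = -125529/(140 + 332929 + 81357) - 224638*(-1/106578) = -125529/414426 + 112319/53289 = -125529*1/414426 + 112319/53289 = -41843/138142 + 112319/53289 = 13286199671/7361449038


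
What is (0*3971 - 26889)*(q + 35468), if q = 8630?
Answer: -1185751122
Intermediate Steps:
(0*3971 - 26889)*(q + 35468) = (0*3971 - 26889)*(8630 + 35468) = (0 - 26889)*44098 = -26889*44098 = -1185751122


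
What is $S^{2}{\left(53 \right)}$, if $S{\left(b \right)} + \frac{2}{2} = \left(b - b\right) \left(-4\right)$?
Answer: $1$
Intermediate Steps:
$S{\left(b \right)} = -1$ ($S{\left(b \right)} = -1 + \left(b - b\right) \left(-4\right) = -1 + 0 \left(-4\right) = -1 + 0 = -1$)
$S^{2}{\left(53 \right)} = \left(-1\right)^{2} = 1$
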